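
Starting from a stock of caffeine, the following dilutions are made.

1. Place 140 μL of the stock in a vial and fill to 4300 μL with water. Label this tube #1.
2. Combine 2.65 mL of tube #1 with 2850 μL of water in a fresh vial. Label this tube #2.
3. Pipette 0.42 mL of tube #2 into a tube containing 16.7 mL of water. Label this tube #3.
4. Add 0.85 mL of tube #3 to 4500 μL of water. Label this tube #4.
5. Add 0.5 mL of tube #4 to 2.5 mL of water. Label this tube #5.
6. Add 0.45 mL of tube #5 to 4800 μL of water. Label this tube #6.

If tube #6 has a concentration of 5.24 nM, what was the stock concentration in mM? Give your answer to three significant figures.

6.00 mM

Step 1: 140 μL brought to 4300 μL → factor 4300/140 = 30.714
Step 2: 2.65 mL + 2850 μL = 5.5 mL total → factor 5.5/2.65 = 2.0755
Step 3: 0.42 mL + 16.7 mL = 17.12 mL total → factor 17.12/0.42 = 40.762
Step 4: 0.85 mL + 4500 μL = 5.35 mL total → factor 5.35/0.85 = 6.2941
Step 5: 0.5 mL + 2.5 mL = 3 mL total → factor 3/0.5 = 6
Step 6: 0.45 mL + 4800 μL = 5.25 mL total → factor 5.25/0.45 = 11.667
Overall dilution factor = 30.714 × 2.0755 × 40.762 × 6.2941 × 6 × 11.667 = 1.1448 × 10^6
Stock = 5.24 nM × 1.1448 × 10^6 = 5.999 × 10^6 nM = 6.00 mM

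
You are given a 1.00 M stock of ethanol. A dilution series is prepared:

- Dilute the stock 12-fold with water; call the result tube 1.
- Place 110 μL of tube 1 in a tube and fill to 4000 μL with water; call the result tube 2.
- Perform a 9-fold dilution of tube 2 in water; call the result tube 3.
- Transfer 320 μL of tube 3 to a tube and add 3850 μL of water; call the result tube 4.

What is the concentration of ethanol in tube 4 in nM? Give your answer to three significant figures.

Step 1: 12-fold → factor 12
Step 2: 110 μL brought to 4000 μL → factor 4000/110 = 36.364
Step 3: 9-fold → factor 9
Step 4: 320 μL + 3850 μL = 4170 μL total → factor 4170/320 = 13.031
Overall dilution factor = 12 × 36.364 × 9 × 13.031 = 51177
Final = 1.00 M / 51177 = 1.954 × 10^-5 M = 1.95 × 10^4 nM

1.95 × 10^4 nM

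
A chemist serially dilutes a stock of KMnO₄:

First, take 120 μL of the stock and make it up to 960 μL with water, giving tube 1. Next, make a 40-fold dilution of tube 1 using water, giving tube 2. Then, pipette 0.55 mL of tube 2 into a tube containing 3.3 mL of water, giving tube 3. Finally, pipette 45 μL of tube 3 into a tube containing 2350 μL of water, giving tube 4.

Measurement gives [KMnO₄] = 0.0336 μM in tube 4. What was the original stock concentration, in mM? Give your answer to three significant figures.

4.01 mM

Step 1: 120 μL brought to 960 μL → factor 960/120 = 8
Step 2: 40-fold → factor 40
Step 3: 0.55 mL + 3.3 mL = 3.85 mL total → factor 3.85/0.55 = 7
Step 4: 45 μL + 2350 μL = 2395 μL total → factor 2395/45 = 53.222
Overall dilution factor = 8 × 40 × 7 × 53.222 = 1.1922 × 10^5
Stock = 0.0336 μM × 1.1922 × 10^5 = 4006 μM = 4.01 mM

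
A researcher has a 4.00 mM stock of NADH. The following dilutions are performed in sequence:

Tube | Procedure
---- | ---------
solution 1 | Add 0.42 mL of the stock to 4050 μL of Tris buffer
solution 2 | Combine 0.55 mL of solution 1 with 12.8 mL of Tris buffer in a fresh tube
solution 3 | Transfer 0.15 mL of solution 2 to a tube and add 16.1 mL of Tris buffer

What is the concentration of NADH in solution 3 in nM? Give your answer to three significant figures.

143 nM

Step 1: 0.42 mL + 4050 μL = 4.47 mL total → factor 4.47/0.42 = 10.643
Step 2: 0.55 mL + 12.8 mL = 13.35 mL total → factor 13.35/0.55 = 24.273
Step 3: 0.15 mL + 16.1 mL = 16.25 mL total → factor 16.25/0.15 = 108.33
Overall dilution factor = 10.643 × 24.273 × 108.33 = 27986
Final = 4.00 mM / 27986 = 0.0001429 mM = 143 nM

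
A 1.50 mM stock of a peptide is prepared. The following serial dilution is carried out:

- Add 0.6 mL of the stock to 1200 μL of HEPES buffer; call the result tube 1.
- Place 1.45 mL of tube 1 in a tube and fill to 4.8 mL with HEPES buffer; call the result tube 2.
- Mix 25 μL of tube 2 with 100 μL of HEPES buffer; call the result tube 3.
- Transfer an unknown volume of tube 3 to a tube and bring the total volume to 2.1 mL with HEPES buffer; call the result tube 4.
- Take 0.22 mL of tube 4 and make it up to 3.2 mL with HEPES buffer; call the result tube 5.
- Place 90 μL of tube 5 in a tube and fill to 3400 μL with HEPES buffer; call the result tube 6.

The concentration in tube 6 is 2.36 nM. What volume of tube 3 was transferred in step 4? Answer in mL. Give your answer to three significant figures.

Step 1: 0.6 mL + 1200 μL = 1.8 mL total → factor 1.8/0.6 = 3
Step 2: 1.45 mL brought to 4.8 mL → factor 4.8/1.45 = 3.3103
Step 3: 25 μL + 100 μL = 125 μL total → factor 125/25 = 5
Step 4: v brought to 2.1 mL → factor = 2.1 mL/v
Step 5: 0.22 mL brought to 3.2 mL → factor 3.2/0.22 = 14.545
Step 6: 90 μL brought to 3400 μL → factor 3400/90 = 37.778
Product of known-step factors = 27285
Overall factor = 1.50 mM / (2.36 nM) = 6.3559 × 10^5
Step-4 factor = 6.3559 × 10^5 / 27285 = 23.294
v = 2.1 mL / 23.294 = 0.0902 mL

0.0902 mL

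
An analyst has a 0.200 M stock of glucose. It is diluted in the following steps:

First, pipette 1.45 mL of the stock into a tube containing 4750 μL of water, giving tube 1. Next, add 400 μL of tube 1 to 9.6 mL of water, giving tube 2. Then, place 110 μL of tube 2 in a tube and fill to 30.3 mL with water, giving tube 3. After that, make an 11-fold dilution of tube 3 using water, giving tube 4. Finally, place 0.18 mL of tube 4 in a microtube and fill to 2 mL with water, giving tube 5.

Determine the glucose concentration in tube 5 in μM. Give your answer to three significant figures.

Step 1: 1.45 mL + 4750 μL = 6.2 mL total → factor 6.2/1.45 = 4.2759
Step 2: 400 μL + 9.6 mL = 10000 μL total → factor 10000/400 = 25
Step 3: 110 μL brought to 30.3 mL → factor 30300/110 = 275.45
Step 4: 11-fold → factor 11
Step 5: 0.18 mL brought to 2 mL → factor 2/0.18 = 11.111
Overall dilution factor = 4.2759 × 25 × 275.45 × 11 × 11.111 = 3.5989 × 10^6
Final = 0.200 M / 3.5989 × 10^6 = 5.557 × 10^-8 M = 0.0556 μM

0.0556 μM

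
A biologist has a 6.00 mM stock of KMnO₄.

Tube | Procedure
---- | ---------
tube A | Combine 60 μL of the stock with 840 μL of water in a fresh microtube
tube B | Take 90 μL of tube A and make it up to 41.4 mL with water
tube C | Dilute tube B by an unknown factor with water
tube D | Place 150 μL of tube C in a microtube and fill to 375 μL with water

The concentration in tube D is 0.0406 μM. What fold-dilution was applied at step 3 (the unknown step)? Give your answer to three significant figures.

8.57-fold

Step 1: 60 μL + 840 μL = 900 μL total → factor 900/60 = 15
Step 2: 90 μL brought to 41.4 mL → factor 41400/90 = 460
Step 3: unknown factor x
Step 4: 150 μL brought to 375 μL → factor 375/150 = 2.5
Product of known-step factors = 17250
Overall factor = 6.00 mM / (0.0406 μM) = 1.4778 × 10^5
x = 1.4778 × 10^5 / 17250 = 8.57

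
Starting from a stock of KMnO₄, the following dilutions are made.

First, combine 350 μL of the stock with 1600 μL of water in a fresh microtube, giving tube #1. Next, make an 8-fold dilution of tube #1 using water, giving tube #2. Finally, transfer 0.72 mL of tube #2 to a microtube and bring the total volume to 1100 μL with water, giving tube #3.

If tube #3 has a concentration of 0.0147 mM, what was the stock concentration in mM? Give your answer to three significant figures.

Step 1: 350 μL + 1600 μL = 1950 μL total → factor 1950/350 = 5.5714
Step 2: 8-fold → factor 8
Step 3: 0.72 mL brought to 1100 μL → factor 1.1/0.72 = 1.5278
Overall dilution factor = 5.5714 × 8 × 1.5278 = 68.095
Stock = 0.0147 mM × 68.095 = 1.00 mM

1.00 mM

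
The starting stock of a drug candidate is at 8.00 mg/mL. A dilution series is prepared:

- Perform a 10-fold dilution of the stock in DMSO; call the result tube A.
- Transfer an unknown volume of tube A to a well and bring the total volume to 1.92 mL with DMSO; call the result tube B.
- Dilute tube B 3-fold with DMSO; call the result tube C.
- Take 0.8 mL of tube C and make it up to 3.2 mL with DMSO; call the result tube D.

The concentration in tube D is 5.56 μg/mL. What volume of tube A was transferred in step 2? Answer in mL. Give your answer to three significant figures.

0.160 mL

Step 1: 10-fold → factor 10
Step 2: v brought to 1.92 mL → factor = 1.92 mL/v
Step 3: 3-fold → factor 3
Step 4: 0.8 mL brought to 3.2 mL → factor 3.2/0.8 = 4
Product of known-step factors = 120
Overall factor = 8.00 mg/mL / (5.56 μg/mL) = 1438.8
Step-2 factor = 1438.8 / 120 = 11.99
v = 1.92 mL / 11.99 = 0.160 mL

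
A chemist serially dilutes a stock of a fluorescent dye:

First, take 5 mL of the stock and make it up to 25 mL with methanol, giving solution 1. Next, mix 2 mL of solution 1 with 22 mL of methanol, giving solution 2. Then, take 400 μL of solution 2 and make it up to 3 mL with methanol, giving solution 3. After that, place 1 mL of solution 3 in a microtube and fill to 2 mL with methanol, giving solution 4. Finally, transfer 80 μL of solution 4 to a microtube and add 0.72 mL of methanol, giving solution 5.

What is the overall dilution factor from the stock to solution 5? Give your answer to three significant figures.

9.00 × 10^3

Step 1: 5 mL brought to 25 mL → factor 25/5 = 5
Step 2: 2 mL + 22 mL = 24 mL total → factor 24/2 = 12
Step 3: 400 μL brought to 3 mL → factor 3000/400 = 7.5
Step 4: 1 mL brought to 2 mL → factor 2/1 = 2
Step 5: 80 μL + 0.72 mL = 800 μL total → factor 800/80 = 10
Overall dilution factor = 5 × 12 × 7.5 × 2 × 10 = 9000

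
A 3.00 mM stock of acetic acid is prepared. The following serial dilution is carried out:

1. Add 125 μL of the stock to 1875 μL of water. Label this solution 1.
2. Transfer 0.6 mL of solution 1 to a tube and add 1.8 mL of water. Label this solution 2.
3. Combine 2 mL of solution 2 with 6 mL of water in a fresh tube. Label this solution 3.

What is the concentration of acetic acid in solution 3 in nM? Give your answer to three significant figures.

1.17 × 10^4 nM

Step 1: 125 μL + 1875 μL = 2000 μL total → factor 2000/125 = 16
Step 2: 0.6 mL + 1.8 mL = 2.4 mL total → factor 2.4/0.6 = 4
Step 3: 2 mL + 6 mL = 8 mL total → factor 8/2 = 4
Overall dilution factor = 16 × 4 × 4 = 256
Final = 3.00 mM / 256 = 0.01172 mM = 1.17 × 10^4 nM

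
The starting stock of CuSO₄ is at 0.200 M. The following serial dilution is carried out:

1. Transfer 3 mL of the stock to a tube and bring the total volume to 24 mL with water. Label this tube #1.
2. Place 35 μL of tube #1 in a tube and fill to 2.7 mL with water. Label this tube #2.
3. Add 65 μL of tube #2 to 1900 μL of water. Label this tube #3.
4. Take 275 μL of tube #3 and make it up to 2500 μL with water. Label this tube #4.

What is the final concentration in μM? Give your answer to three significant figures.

1.18 μM

Step 1: 3 mL brought to 24 mL → factor 24/3 = 8
Step 2: 35 μL brought to 2.7 mL → factor 2700/35 = 77.143
Step 3: 65 μL + 1900 μL = 1965 μL total → factor 1965/65 = 30.231
Step 4: 275 μL brought to 2500 μL → factor 2500/275 = 9.0909
Overall dilution factor = 8 × 77.143 × 30.231 × 9.0909 = 1.6961 × 10^5
Final = 0.200 M / 1.6961 × 10^5 = 1.179 × 10^-6 M = 1.18 μM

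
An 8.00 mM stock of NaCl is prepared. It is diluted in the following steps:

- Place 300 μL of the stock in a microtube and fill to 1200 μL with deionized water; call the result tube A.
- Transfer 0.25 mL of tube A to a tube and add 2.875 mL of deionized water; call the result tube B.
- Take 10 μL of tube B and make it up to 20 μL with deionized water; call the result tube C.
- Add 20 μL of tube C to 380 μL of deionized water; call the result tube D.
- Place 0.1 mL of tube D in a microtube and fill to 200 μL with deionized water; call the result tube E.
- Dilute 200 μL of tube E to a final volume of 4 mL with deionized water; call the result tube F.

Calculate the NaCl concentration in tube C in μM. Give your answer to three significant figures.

Step 1: 300 μL brought to 1200 μL → factor 1200/300 = 4
Step 2: 0.25 mL + 2.875 mL = 3.125 mL total → factor 3.125/0.25 = 12.5
Step 3: 10 μL brought to 20 μL → factor 20/10 = 2
Dilution factor through tube C = 4 × 12.5 × 2 = 100
[tube C] = 8.00 mM / 100 = 0.08000 mM = 80.0 μM

80.0 μM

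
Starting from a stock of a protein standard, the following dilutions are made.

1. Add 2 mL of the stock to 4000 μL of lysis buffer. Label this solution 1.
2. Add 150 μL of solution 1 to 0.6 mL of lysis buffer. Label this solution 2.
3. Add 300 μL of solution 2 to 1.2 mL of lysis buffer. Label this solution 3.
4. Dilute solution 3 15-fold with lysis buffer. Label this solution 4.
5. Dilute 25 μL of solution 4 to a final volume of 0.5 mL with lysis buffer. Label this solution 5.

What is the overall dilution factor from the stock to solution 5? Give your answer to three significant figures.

Step 1: 2 mL + 4000 μL = 6 mL total → factor 6/2 = 3
Step 2: 150 μL + 0.6 mL = 750 μL total → factor 750/150 = 5
Step 3: 300 μL + 1.2 mL = 1500 μL total → factor 1500/300 = 5
Step 4: 15-fold → factor 15
Step 5: 25 μL brought to 0.5 mL → factor 500/25 = 20
Overall dilution factor = 3 × 5 × 5 × 15 × 20 = 22500

2.25 × 10^4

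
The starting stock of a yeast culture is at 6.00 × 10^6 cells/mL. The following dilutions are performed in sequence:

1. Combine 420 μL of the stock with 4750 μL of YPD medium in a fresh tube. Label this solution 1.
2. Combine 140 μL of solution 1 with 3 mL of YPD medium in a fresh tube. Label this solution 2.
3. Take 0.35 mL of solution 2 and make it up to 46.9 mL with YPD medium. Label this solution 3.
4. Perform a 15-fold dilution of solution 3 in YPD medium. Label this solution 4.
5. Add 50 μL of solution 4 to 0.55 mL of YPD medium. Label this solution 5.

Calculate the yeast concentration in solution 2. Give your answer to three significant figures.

Step 1: 420 μL + 4750 μL = 5170 μL total → factor 5170/420 = 12.31
Step 2: 140 μL + 3 mL = 3140 μL total → factor 3140/140 = 22.429
Dilution factor through solution 2 = 12.31 × 22.429 = 276.09
[solution 2] = 6.00 × 10^6 cells/mL / 276.09 = 2.17 × 10^4 cells/mL

2.17 × 10^4 cells/mL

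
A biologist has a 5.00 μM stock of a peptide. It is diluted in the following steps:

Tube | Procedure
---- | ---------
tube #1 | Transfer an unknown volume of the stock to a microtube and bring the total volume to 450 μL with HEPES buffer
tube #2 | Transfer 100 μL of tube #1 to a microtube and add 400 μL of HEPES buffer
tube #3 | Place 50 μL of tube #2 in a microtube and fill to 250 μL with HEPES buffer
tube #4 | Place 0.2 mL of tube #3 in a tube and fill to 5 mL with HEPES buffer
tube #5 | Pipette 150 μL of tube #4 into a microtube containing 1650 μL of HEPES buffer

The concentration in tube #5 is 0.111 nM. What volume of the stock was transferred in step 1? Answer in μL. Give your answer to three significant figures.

Step 1: v brought to 450 μL → factor = 450 μL/v
Step 2: 100 μL + 400 μL = 500 μL total → factor 500/100 = 5
Step 3: 50 μL brought to 250 μL → factor 250/50 = 5
Step 4: 0.2 mL brought to 5 mL → factor 5/0.2 = 25
Step 5: 150 μL + 1650 μL = 1800 μL total → factor 1800/150 = 12
Product of known-step factors = 7500
Overall factor = 5.00 μM / (0.111 nM) = 45045
Step-1 factor = 45045 / 7500 = 6.006
v = 450 μL / 6.006 = 74.9 μL

74.9 μL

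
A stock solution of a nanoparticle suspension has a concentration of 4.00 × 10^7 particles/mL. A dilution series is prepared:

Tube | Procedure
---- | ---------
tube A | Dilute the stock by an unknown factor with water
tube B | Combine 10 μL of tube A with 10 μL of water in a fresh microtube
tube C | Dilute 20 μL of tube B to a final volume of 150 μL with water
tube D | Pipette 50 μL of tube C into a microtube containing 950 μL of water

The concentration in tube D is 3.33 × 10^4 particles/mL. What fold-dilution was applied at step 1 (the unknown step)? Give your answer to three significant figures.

Step 1: unknown factor x
Step 2: 10 μL + 10 μL = 20 μL total → factor 20/10 = 2
Step 3: 20 μL brought to 150 μL → factor 150/20 = 7.5
Step 4: 50 μL + 950 μL = 1000 μL total → factor 1000/50 = 20
Product of known-step factors = 300
Overall factor = 4.00 × 10^7 particles/mL / (3.33 × 10^4 particles/mL) = 1201.2
x = 1201.2 / 300 = 4.00

4.00-fold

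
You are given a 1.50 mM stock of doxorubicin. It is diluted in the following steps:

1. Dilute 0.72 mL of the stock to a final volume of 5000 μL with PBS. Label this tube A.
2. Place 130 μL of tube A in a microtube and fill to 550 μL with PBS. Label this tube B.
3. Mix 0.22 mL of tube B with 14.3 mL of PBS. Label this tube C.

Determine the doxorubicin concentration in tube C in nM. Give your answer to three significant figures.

Step 1: 0.72 mL brought to 5000 μL → factor 5/0.72 = 6.9444
Step 2: 130 μL brought to 550 μL → factor 550/130 = 4.2308
Step 3: 0.22 mL + 14.3 mL = 14.52 mL total → factor 14.52/0.22 = 66
Overall dilution factor = 6.9444 × 4.2308 × 66 = 1939.1
Final = 1.50 mM / 1939.1 = 0.0007736 mM = 774 nM

774 nM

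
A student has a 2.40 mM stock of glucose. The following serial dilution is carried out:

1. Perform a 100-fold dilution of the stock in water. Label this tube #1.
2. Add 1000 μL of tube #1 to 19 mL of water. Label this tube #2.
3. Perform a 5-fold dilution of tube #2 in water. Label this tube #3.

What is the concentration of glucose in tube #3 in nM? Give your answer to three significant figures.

240 nM

Step 1: 100-fold → factor 100
Step 2: 1000 μL + 19 mL = 20000 μL total → factor 20000/1000 = 20
Step 3: 5-fold → factor 5
Overall dilution factor = 100 × 20 × 5 = 10000
Final = 2.40 mM / 10000 = 0.0002400 mM = 240 nM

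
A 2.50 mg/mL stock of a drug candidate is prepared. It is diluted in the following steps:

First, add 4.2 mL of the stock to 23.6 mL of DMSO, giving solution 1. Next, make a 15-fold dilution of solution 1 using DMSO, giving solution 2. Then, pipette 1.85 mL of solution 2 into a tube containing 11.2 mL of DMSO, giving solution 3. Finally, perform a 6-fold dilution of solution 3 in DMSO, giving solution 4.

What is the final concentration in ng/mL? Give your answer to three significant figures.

595 ng/mL

Step 1: 4.2 mL + 23.6 mL = 27.8 mL total → factor 27.8/4.2 = 6.619
Step 2: 15-fold → factor 15
Step 3: 1.85 mL + 11.2 mL = 13.05 mL total → factor 13.05/1.85 = 7.0541
Step 4: 6-fold → factor 6
Overall dilution factor = 6.619 × 15 × 7.0541 × 6 = 4202.2
Final = 2.50 mg/mL / 4202.2 = 0.0005949 mg/mL = 595 ng/mL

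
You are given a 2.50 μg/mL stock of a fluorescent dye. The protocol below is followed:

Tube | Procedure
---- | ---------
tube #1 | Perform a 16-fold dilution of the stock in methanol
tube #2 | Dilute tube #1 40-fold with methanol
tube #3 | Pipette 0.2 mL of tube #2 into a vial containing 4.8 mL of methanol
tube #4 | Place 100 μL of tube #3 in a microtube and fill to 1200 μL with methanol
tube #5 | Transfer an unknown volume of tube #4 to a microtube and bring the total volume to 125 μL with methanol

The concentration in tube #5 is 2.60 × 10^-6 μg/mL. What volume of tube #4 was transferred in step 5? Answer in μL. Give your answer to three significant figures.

25.0 μL

Step 1: 16-fold → factor 16
Step 2: 40-fold → factor 40
Step 3: 0.2 mL + 4.8 mL = 5 mL total → factor 5/0.2 = 25
Step 4: 100 μL brought to 1200 μL → factor 1200/100 = 12
Step 5: v brought to 125 μL → factor = 125 μL/v
Product of known-step factors = 1.92 × 10^5
Overall factor = 2.50 μg/mL / (2.60 × 10^-6 μg/mL) = 9.6154 × 10^5
Step-5 factor = 9.6154 × 10^5 / 1.92 × 10^5 = 5.008
v = 125 μL / 5.008 = 25.0 μL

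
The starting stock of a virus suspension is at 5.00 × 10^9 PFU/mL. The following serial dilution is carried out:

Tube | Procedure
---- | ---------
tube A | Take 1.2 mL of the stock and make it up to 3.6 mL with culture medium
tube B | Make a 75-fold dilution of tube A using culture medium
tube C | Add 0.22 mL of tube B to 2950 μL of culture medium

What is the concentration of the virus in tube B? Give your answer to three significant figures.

2.22 × 10^7 PFU/mL

Step 1: 1.2 mL brought to 3.6 mL → factor 3.6/1.2 = 3
Step 2: 75-fold → factor 75
Dilution factor through tube B = 3 × 75 = 225
[tube B] = 5.00 × 10^9 PFU/mL / 225 = 2.22 × 10^7 PFU/mL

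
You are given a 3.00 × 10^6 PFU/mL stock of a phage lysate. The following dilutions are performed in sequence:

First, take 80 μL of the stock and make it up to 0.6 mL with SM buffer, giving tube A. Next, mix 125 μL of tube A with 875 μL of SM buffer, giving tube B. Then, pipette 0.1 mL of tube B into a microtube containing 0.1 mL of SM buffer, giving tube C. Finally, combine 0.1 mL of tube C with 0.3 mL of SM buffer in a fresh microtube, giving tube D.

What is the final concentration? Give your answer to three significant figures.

Step 1: 80 μL brought to 0.6 mL → factor 600/80 = 7.5
Step 2: 125 μL + 875 μL = 1000 μL total → factor 1000/125 = 8
Step 3: 0.1 mL + 0.1 mL = 0.2 mL total → factor 0.2/0.1 = 2
Step 4: 0.1 mL + 0.3 mL = 0.4 mL total → factor 0.4/0.1 = 4
Overall dilution factor = 7.5 × 8 × 2 × 4 = 480
Final = 3.00 × 10^6 PFU/mL / 480 = 6.25 × 10^3 PFU/mL

6.25 × 10^3 PFU/mL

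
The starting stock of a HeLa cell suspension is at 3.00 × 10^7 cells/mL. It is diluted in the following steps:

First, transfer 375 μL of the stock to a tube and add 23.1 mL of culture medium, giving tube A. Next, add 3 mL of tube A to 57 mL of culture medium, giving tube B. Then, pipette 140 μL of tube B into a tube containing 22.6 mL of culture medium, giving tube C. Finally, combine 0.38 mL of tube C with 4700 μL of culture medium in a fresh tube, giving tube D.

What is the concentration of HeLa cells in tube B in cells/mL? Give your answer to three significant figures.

Step 1: 375 μL + 23.1 mL = 23475 μL total → factor 23475/375 = 62.6
Step 2: 3 mL + 57 mL = 60 mL total → factor 60/3 = 20
Dilution factor through tube B = 62.6 × 20 = 1252
[tube B] = 3.00 × 10^7 cells/mL / 1252 = 2.40 × 10^4 cells/mL

2.40 × 10^4 cells/mL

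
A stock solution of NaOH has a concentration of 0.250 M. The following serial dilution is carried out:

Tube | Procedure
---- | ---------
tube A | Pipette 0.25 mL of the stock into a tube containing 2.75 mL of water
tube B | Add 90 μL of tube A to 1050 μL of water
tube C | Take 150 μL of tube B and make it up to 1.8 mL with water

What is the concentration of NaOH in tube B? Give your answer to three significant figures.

0.00164 M

Step 1: 0.25 mL + 2.75 mL = 3 mL total → factor 3/0.25 = 12
Step 2: 90 μL + 1050 μL = 1140 μL total → factor 1140/90 = 12.667
Dilution factor through tube B = 12 × 12.667 = 152
[tube B] = 0.250 M / 152 = 0.00164 M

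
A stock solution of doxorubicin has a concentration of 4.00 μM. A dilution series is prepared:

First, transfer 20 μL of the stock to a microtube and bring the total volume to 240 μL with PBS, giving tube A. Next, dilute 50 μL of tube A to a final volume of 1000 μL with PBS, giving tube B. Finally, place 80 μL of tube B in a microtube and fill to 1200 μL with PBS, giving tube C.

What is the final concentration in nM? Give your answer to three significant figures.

Step 1: 20 μL brought to 240 μL → factor 240/20 = 12
Step 2: 50 μL brought to 1000 μL → factor 1000/50 = 20
Step 3: 80 μL brought to 1200 μL → factor 1200/80 = 15
Overall dilution factor = 12 × 20 × 15 = 3600
Final = 4.00 μM / 3600 = 0.001111 μM = 1.11 nM

1.11 nM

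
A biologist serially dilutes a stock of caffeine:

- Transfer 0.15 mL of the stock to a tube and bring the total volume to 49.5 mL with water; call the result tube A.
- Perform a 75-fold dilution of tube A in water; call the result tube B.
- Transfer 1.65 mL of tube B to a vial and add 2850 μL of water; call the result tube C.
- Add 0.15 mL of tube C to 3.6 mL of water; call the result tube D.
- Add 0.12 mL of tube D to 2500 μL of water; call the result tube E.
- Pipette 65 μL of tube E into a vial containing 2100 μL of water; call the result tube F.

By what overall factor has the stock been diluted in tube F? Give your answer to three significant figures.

1.23 × 10^9

Step 1: 0.15 mL brought to 49.5 mL → factor 49.5/0.15 = 330
Step 2: 75-fold → factor 75
Step 3: 1.65 mL + 2850 μL = 4.5 mL total → factor 4.5/1.65 = 2.7273
Step 4: 0.15 mL + 3.6 mL = 3.75 mL total → factor 3.75/0.15 = 25
Step 5: 0.12 mL + 2500 μL = 2.62 mL total → factor 2.62/0.12 = 21.833
Step 6: 65 μL + 2100 μL = 2165 μL total → factor 2165/65 = 33.308
Overall dilution factor = 330 × 75 × 2.7273 × 25 × 21.833 × 33.308 = 1.2272 × 10^9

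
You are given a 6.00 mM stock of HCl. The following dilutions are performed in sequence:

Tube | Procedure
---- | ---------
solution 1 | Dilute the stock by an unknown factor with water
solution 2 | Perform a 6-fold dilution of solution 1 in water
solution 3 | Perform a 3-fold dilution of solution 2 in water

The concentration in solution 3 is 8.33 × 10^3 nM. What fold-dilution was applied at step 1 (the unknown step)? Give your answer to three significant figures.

Step 1: unknown factor x
Step 2: 6-fold → factor 6
Step 3: 3-fold → factor 3
Product of known-step factors = 18
Overall factor = 6.00 mM / (8.33 × 10^3 nM) = 720.29
x = 720.29 / 18 = 40.0

40.0-fold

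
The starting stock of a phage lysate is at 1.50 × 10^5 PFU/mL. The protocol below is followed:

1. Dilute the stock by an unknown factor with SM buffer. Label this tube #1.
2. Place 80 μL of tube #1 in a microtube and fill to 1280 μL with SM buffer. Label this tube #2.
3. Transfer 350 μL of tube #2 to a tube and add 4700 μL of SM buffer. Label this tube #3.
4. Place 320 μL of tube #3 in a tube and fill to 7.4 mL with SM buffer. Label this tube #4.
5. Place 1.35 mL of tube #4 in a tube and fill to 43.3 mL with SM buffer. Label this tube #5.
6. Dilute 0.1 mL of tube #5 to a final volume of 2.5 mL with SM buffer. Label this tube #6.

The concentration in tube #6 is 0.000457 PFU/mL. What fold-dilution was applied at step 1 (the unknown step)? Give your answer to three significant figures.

Step 1: unknown factor x
Step 2: 80 μL brought to 1280 μL → factor 1280/80 = 16
Step 3: 350 μL + 4700 μL = 5050 μL total → factor 5050/350 = 14.429
Step 4: 320 μL brought to 7.4 mL → factor 7400/320 = 23.125
Step 5: 1.35 mL brought to 43.3 mL → factor 43.3/1.35 = 32.074
Step 6: 0.1 mL brought to 2.5 mL → factor 2.5/0.1 = 25
Product of known-step factors = 4.2807 × 10^6
Overall factor = 1.50 × 10^5 PFU/mL / (0.000457 PFU/mL) = 3.2823 × 10^8
x = 3.2823 × 10^8 / 4.2807 × 10^6 = 76.7

76.7-fold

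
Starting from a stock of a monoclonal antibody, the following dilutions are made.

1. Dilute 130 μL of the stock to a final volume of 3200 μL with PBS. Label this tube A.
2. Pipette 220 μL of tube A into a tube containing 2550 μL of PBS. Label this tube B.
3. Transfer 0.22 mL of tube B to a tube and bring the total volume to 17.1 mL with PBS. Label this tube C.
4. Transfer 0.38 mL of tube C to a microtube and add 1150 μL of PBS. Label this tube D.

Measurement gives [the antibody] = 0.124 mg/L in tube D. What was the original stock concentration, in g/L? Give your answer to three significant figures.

Step 1: 130 μL brought to 3200 μL → factor 3200/130 = 24.615
Step 2: 220 μL + 2550 μL = 2770 μL total → factor 2770/220 = 12.591
Step 3: 0.22 mL brought to 17.1 mL → factor 17.1/0.22 = 77.727
Step 4: 0.38 mL + 1150 μL = 1.53 mL total → factor 1.53/0.38 = 4.0263
Overall dilution factor = 24.615 × 12.591 × 77.727 × 4.0263 = 96994
Stock = 0.124 mg/L × 96994 = 1.203 × 10^4 mg/L = 12.0 g/L

12.0 g/L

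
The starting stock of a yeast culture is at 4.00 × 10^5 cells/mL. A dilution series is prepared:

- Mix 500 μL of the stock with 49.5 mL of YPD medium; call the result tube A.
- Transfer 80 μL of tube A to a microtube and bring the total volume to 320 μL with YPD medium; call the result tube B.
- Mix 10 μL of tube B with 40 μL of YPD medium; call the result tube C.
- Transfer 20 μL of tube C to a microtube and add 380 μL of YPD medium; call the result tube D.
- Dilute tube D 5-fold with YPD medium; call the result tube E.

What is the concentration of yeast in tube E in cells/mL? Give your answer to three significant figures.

Step 1: 500 μL + 49.5 mL = 50000 μL total → factor 50000/500 = 100
Step 2: 80 μL brought to 320 μL → factor 320/80 = 4
Step 3: 10 μL + 40 μL = 50 μL total → factor 50/10 = 5
Step 4: 20 μL + 380 μL = 400 μL total → factor 400/20 = 20
Step 5: 5-fold → factor 5
Overall dilution factor = 100 × 4 × 5 × 20 × 5 = 2 × 10^5
Final = 4.00 × 10^5 cells/mL / 2 × 10^5 = 2.00 cells/mL

2.00 cells/mL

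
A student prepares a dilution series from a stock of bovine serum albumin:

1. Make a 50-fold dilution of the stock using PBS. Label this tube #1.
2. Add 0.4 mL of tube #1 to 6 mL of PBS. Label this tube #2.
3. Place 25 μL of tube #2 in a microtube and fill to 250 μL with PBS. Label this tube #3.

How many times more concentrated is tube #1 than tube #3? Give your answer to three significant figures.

Step 1: 50-fold → factor 50
Step 2: 0.4 mL + 6 mL = 6.4 mL total → factor 6.4/0.4 = 16
Step 3: 25 μL brought to 250 μL → factor 250/25 = 10
Dilution factor to tube #1 = 50; to tube #3 = 8000
[tube #1]/[tube #3] = (factor to tube #3)/(factor to tube #1) = 8000/50 = 160

160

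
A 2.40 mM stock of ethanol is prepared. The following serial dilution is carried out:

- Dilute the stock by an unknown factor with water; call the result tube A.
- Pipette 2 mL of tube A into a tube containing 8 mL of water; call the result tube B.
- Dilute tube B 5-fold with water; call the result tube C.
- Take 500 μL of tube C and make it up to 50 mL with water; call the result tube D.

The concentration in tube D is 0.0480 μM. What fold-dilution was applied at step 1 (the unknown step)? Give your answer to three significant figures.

20.0-fold

Step 1: unknown factor x
Step 2: 2 mL + 8 mL = 10 mL total → factor 10/2 = 5
Step 3: 5-fold → factor 5
Step 4: 500 μL brought to 50 mL → factor 50000/500 = 100
Product of known-step factors = 2500
Overall factor = 2.40 mM / (0.0480 μM) = 50000
x = 50000 / 2500 = 20.0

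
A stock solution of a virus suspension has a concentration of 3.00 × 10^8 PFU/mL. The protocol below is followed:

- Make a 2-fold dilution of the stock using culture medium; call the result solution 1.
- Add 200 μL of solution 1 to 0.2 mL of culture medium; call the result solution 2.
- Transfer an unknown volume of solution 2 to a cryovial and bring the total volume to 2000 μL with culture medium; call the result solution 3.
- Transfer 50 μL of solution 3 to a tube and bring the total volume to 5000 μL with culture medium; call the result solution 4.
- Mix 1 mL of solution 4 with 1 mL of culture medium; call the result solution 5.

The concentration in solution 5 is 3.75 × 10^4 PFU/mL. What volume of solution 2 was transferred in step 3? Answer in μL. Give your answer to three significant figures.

Step 1: 2-fold → factor 2
Step 2: 200 μL + 0.2 mL = 400 μL total → factor 400/200 = 2
Step 3: v brought to 2000 μL → factor = 2000 μL/v
Step 4: 50 μL brought to 5000 μL → factor 5000/50 = 100
Step 5: 1 mL + 1 mL = 2 mL total → factor 2/1 = 2
Product of known-step factors = 800
Overall factor = 3.00 × 10^8 PFU/mL / (3.75 × 10^4 PFU/mL) = 8000
Step-3 factor = 8000 / 800 = 10
v = 2000 μL / 10 = 200 μL

200 μL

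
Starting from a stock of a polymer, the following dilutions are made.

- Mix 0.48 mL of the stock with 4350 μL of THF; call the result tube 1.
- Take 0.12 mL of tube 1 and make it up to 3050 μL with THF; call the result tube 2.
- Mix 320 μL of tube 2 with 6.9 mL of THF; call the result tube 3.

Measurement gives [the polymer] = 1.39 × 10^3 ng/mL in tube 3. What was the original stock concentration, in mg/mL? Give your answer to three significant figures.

Step 1: 0.48 mL + 4350 μL = 4.83 mL total → factor 4.83/0.48 = 10.062
Step 2: 0.12 mL brought to 3050 μL → factor 3.05/0.12 = 25.417
Step 3: 320 μL + 6.9 mL = 7220 μL total → factor 7220/320 = 22.562
Overall dilution factor = 10.062 × 25.417 × 22.562 = 5770.5
Stock = 1.39 × 10^3 ng/mL × 5770.5 = 8.021 × 10^6 ng/mL = 8.02 mg/mL

8.02 mg/mL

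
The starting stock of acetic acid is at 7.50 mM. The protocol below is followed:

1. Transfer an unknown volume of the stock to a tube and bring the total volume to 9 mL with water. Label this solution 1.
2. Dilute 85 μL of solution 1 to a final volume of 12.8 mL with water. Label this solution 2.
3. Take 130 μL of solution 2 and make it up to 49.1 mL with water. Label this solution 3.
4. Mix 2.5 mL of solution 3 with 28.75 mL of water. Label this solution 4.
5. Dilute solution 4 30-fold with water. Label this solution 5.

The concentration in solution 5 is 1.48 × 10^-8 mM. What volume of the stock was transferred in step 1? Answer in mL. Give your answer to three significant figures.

Step 1: v brought to 9 mL → factor = 9 mL/v
Step 2: 85 μL brought to 12.8 mL → factor 12800/85 = 150.59
Step 3: 130 μL brought to 49.1 mL → factor 49100/130 = 377.69
Step 4: 2.5 mL + 28.75 mL = 31.25 mL total → factor 31.25/2.5 = 12.5
Step 5: 30-fold → factor 30
Product of known-step factors = 2.1329 × 10^7
Overall factor = 7.50 mM / (1.48 × 10^-8 mM) = 5.0676 × 10^8
Step-1 factor = 5.0676 × 10^8 / 2.1329 × 10^7 = 23.76
v = 9 mL / 23.76 = 0.379 mL

0.379 mL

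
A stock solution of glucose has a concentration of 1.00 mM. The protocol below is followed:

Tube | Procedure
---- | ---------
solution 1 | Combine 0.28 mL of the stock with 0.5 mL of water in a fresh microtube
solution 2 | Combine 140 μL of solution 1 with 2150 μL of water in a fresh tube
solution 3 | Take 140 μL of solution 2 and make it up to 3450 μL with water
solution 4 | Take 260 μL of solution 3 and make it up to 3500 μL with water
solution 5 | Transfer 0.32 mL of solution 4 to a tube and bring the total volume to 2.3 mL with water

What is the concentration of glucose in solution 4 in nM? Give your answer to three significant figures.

Step 1: 0.28 mL + 0.5 mL = 0.78 mL total → factor 0.78/0.28 = 2.7857
Step 2: 140 μL + 2150 μL = 2290 μL total → factor 2290/140 = 16.357
Step 3: 140 μL brought to 3450 μL → factor 3450/140 = 24.643
Step 4: 260 μL brought to 3500 μL → factor 3500/260 = 13.462
Dilution factor through solution 4 = 2.7857 × 16.357 × 24.643 × 13.462 = 15116
[solution 4] = 1.00 mM / 15116 = 6.616 × 10^-5 mM = 66.2 nM

66.2 nM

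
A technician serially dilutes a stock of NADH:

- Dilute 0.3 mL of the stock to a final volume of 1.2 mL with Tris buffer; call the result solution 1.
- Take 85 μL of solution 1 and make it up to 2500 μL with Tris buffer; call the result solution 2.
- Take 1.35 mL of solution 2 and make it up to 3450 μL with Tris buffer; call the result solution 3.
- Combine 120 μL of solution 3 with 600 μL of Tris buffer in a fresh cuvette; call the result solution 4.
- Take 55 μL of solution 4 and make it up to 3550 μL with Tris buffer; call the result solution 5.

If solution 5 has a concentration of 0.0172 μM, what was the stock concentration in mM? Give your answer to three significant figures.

2.00 mM

Step 1: 0.3 mL brought to 1.2 mL → factor 1.2/0.3 = 4
Step 2: 85 μL brought to 2500 μL → factor 2500/85 = 29.412
Step 3: 1.35 mL brought to 3450 μL → factor 3.45/1.35 = 2.5556
Step 4: 120 μL + 600 μL = 720 μL total → factor 720/120 = 6
Step 5: 55 μL brought to 3550 μL → factor 3550/55 = 64.545
Overall dilution factor = 4 × 29.412 × 2.5556 × 6 × 64.545 = 1.1643 × 10^5
Stock = 0.0172 μM × 1.1643 × 10^5 = 2003 μM = 2.00 mM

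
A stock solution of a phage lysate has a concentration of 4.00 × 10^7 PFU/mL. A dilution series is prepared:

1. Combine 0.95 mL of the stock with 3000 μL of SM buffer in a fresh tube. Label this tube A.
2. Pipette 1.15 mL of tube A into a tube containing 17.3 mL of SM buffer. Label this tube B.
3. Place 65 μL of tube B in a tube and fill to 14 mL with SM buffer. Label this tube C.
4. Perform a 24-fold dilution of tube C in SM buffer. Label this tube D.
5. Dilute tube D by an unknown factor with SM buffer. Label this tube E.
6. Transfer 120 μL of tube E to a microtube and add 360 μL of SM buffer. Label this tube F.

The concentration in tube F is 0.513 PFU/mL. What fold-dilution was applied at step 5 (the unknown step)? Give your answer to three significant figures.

56.5-fold

Step 1: 0.95 mL + 3000 μL = 3.95 mL total → factor 3.95/0.95 = 4.1579
Step 2: 1.15 mL + 17.3 mL = 18.45 mL total → factor 18.45/1.15 = 16.043
Step 3: 65 μL brought to 14 mL → factor 14000/65 = 215.38
Step 4: 24-fold → factor 24
Step 5: unknown factor x
Step 6: 120 μL + 360 μL = 480 μL total → factor 480/120 = 4
Product of known-step factors = 1.3793 × 10^6
Overall factor = 4.00 × 10^7 PFU/mL / (0.513 PFU/mL) = 7.7973 × 10^7
x = 7.7973 × 10^7 / 1.3793 × 10^6 = 56.5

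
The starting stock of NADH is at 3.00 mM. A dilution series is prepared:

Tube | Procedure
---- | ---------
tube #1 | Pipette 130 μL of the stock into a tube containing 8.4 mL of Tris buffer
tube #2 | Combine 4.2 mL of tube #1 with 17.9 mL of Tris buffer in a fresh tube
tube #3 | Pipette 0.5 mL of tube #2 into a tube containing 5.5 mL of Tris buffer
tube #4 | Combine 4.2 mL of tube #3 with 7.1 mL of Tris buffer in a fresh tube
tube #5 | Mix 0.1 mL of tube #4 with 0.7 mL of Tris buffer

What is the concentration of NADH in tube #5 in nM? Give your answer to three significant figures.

33.6 nM

Step 1: 130 μL + 8.4 mL = 8530 μL total → factor 8530/130 = 65.615
Step 2: 4.2 mL + 17.9 mL = 22.1 mL total → factor 22.1/4.2 = 5.2619
Step 3: 0.5 mL + 5.5 mL = 6 mL total → factor 6/0.5 = 12
Step 4: 4.2 mL + 7.1 mL = 11.3 mL total → factor 11.3/4.2 = 2.6905
Step 5: 0.1 mL + 0.7 mL = 0.8 mL total → factor 0.8/0.1 = 8
Overall dilution factor = 65.615 × 5.2619 × 12 × 2.6905 × 8 = 89176
Final = 3.00 mM / 89176 = 3.364 × 10^-5 mM = 33.6 nM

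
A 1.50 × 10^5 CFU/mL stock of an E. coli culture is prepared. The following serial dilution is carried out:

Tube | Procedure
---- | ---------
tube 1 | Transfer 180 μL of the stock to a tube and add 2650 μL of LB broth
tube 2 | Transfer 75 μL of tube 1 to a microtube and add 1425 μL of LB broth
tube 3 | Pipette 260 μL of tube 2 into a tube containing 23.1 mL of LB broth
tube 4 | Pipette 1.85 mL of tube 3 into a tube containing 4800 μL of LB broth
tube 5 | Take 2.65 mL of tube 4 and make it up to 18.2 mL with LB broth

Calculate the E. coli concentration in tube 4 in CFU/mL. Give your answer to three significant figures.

Step 1: 180 μL + 2650 μL = 2830 μL total → factor 2830/180 = 15.722
Step 2: 75 μL + 1425 μL = 1500 μL total → factor 1500/75 = 20
Step 3: 260 μL + 23.1 mL = 23360 μL total → factor 23360/260 = 89.846
Step 4: 1.85 mL + 4800 μL = 6.65 mL total → factor 6.65/1.85 = 3.5946
Dilution factor through tube 4 = 15.722 × 20 × 89.846 × 3.5946 = 1.0155 × 10^5
[tube 4] = 1.50 × 10^5 CFU/mL / 1.0155 × 10^5 = 1.48 CFU/mL

1.48 CFU/mL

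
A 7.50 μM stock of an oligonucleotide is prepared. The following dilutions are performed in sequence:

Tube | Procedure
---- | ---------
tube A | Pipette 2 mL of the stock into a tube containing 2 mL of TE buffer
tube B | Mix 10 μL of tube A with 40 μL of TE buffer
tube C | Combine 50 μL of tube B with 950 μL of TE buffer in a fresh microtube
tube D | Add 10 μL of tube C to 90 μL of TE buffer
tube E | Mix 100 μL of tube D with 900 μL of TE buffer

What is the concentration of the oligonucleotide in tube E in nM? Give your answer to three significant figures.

Step 1: 2 mL + 2 mL = 4 mL total → factor 4/2 = 2
Step 2: 10 μL + 40 μL = 50 μL total → factor 50/10 = 5
Step 3: 50 μL + 950 μL = 1000 μL total → factor 1000/50 = 20
Step 4: 10 μL + 90 μL = 100 μL total → factor 100/10 = 10
Step 5: 100 μL + 900 μL = 1000 μL total → factor 1000/100 = 10
Overall dilution factor = 2 × 5 × 20 × 10 × 10 = 20000
Final = 7.50 μM / 20000 = 0.0003750 μM = 0.375 nM

0.375 nM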